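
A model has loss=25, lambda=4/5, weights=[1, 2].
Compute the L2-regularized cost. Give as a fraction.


L2 sq norm = sum(w^2) = 5. J = 25 + 4/5 * 5 = 29.

29


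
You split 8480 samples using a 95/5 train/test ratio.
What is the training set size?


Test set = 8480 * 5% = 424. Training set = 8480 - 424 = 8056.

8056


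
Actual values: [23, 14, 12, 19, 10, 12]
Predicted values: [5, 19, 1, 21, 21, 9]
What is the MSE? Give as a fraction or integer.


MSE = (1/6) * ((23-5)^2=324 + (14-19)^2=25 + (12-1)^2=121 + (19-21)^2=4 + (10-21)^2=121 + (12-9)^2=9). Sum = 604. MSE = 302/3.

302/3


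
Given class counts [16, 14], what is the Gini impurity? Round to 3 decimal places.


Total = 30. Proportions: 16/30, 14/30. sum(p_i^2) = 0.5022. Gini = 1 - 0.5022 = 0.4978, which rounds to 0.498.

0.498


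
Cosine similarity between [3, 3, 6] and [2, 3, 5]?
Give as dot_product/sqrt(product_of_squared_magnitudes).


dot = 45. |a|^2 = 54, |b|^2 = 38. cos = 45/sqrt(2052).

45/sqrt(2052)


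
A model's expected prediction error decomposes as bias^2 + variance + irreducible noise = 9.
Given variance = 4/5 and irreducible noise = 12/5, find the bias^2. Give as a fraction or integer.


Total error = bias^2 + variance + irreducible noise. So bias^2 = 9 - 4/5 - 12/5 = 29/5.

29/5


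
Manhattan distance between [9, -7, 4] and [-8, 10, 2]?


d = sum of absolute differences: |9--8|=17 + |-7-10|=17 + |4-2|=2 = 36.

36


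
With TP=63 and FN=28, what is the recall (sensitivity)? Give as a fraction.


Recall = TP / (TP + FN) = 63 / 91 = 9/13.

9/13


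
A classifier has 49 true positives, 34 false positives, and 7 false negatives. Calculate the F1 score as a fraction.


Precision = 49/83 = 49/83. Recall = 49/56 = 7/8. F1 = 2*P*R/(P+R) = 98/139.

98/139


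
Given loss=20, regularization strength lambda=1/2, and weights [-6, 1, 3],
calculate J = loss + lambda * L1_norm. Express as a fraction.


L1 norm = sum(|w|) = 10. J = 20 + 1/2 * 10 = 25.

25


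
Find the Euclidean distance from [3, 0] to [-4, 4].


d = sqrt(sum of squared differences). (3--4)^2=49, (0-4)^2=16. Sum = 65.

sqrt(65)


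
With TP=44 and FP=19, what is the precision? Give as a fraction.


Precision = TP / (TP + FP) = 44 / 63 = 44/63.

44/63


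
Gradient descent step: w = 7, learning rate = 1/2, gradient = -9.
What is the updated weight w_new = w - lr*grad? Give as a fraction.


w_new = 7 - 1/2 * -9 = 7 - -9/2 = 23/2.

23/2


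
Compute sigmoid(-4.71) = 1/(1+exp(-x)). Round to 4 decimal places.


sigma(-4.71) = 1/(1+e^(4.71)) = 1/(1+111.052160) = 1/112.052160 = 0.0089.

0.0089


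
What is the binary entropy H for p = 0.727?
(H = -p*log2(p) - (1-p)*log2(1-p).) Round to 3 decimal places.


H = -0.727*log2(0.727) - 0.273*log2(0.273) = 0.846.

0.846


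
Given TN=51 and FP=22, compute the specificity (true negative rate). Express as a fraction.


Specificity = TN / (TN + FP) = 51 / 73 = 51/73.

51/73


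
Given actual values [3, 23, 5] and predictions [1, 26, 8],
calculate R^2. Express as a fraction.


Mean(y) = 31/3. SS_res = 22. SS_tot = 728/3. R^2 = 1 - 22/(728/3) = 331/364.

331/364


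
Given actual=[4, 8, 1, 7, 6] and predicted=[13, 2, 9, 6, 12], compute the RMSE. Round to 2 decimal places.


MSE = 43.6000. RMSE = sqrt(43.6000) = 6.60.

6.60


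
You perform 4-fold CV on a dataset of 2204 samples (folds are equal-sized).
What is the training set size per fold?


Each validation fold has 2204/4 = 551 samples. Training set = 2204 - 551 = 1653.

1653


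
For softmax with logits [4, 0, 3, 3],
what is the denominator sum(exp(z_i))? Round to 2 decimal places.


Denom = e^4=54.5982 + e^0=1.0000 + e^3=20.0855 + e^3=20.0855. Sum = 95.7692, which rounds to 95.77.

95.77


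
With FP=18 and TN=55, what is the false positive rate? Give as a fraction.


FPR = FP / (FP + TN) = 18 / 73 = 18/73.

18/73


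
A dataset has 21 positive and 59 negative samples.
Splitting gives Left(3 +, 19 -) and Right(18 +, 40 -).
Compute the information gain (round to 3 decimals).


H(parent) = 0.8305. H(left) = 0.5746, H(right) = 0.8936. Weighted = (22/80)*0.5746 + (58/80)*0.8936 = 0.8059. IG = 0.8305 - 0.8059 = 0.0246, which rounds to 0.025.

0.025


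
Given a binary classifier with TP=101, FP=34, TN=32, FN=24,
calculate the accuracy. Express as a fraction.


Accuracy = (TP + TN) / (TP + TN + FP + FN) = (101 + 32) / 191 = 133/191.

133/191


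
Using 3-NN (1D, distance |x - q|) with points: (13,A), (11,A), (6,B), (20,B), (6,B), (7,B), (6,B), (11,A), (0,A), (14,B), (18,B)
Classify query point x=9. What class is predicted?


Distances: |13-9|=4, |11-9|=2, |6-9|=3, |20-9|=11, |6-9|=3, |7-9|=2, |6-9|=3, |11-9|=2, |0-9|=9, |14-9|=5, |18-9|=9. 3 nearest: (11,A), (11,A), (7,B). Counts: {'A': 2, 'B': 1}. Majority class: A.

A


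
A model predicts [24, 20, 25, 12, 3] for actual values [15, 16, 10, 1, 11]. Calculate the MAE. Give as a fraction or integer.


MAE = (1/5) * (|15-24|=9 + |16-20|=4 + |10-25|=15 + |1-12|=11 + |11-3|=8). Sum = 47. MAE = 47/5.

47/5


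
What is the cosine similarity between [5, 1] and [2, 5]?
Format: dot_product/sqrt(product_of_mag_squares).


dot = 15. |a|^2 = 26, |b|^2 = 29. cos = 15/sqrt(754).

15/sqrt(754)


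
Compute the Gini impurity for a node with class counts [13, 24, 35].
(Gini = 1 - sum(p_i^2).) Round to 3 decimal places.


Total = 72. Proportions: 13/72, 24/72, 35/72. sum(p_i^2) = 0.3800. Gini = 1 - 0.3800 = 0.6200, which rounds to 0.620.

0.620


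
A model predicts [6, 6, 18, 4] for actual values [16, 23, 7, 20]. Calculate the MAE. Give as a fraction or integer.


MAE = (1/4) * (|16-6|=10 + |23-6|=17 + |7-18|=11 + |20-4|=16). Sum = 54. MAE = 27/2.

27/2


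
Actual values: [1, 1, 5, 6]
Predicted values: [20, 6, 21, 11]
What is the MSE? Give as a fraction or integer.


MSE = (1/4) * ((1-20)^2=361 + (1-6)^2=25 + (5-21)^2=256 + (6-11)^2=25). Sum = 667. MSE = 667/4.

667/4


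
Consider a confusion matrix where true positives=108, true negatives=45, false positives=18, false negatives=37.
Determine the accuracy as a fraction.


Accuracy = (TP + TN) / (TP + TN + FP + FN) = (108 + 45) / 208 = 153/208.

153/208


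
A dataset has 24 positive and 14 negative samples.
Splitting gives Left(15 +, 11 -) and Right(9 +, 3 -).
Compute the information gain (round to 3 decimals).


H(parent) = 0.9495. H(left) = 0.9829, H(right) = 0.8113. Weighted = (26/38)*0.9829 + (12/38)*0.8113 = 0.9287. IG = 0.9495 - 0.9287 = 0.0208, which rounds to 0.021.

0.021


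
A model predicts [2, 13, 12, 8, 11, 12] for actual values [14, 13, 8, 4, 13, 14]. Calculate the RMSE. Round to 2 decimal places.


MSE = 30.6667. RMSE = sqrt(30.6667) = 5.54.

5.54


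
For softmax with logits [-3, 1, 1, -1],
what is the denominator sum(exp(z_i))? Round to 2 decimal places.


Denom = e^-3=0.0498 + e^1=2.7183 + e^1=2.7183 + e^-1=0.3679. Sum = 5.8543, which rounds to 5.85.

5.85


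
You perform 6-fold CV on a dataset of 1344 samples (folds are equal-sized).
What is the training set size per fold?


Each validation fold has 1344/6 = 224 samples. Training set = 1344 - 224 = 1120.

1120


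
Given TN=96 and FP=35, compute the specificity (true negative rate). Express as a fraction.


Specificity = TN / (TN + FP) = 96 / 131 = 96/131.

96/131


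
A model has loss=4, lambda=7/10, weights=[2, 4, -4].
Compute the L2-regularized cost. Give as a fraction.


L2 sq norm = sum(w^2) = 36. J = 4 + 7/10 * 36 = 146/5.

146/5


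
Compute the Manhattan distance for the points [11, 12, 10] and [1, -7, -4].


d = sum of absolute differences: |11-1|=10 + |12--7|=19 + |10--4|=14 = 43.

43


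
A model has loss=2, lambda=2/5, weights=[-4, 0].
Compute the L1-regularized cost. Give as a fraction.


L1 norm = sum(|w|) = 4. J = 2 + 2/5 * 4 = 18/5.

18/5


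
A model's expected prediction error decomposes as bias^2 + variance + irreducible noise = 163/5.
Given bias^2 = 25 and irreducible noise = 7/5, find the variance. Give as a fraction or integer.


Total error = bias^2 + variance + irreducible noise. So variance = 163/5 - 25 - 7/5 = 31/5.

31/5


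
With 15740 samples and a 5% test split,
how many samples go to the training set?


Test set = 15740 * 5% = 787. Training set = 15740 - 787 = 14953.

14953


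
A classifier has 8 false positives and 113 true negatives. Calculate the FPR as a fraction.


FPR = FP / (FP + TN) = 8 / 121 = 8/121.

8/121


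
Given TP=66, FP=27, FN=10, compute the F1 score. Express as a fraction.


Precision = 66/93 = 22/31. Recall = 66/76 = 33/38. F1 = 2*P*R/(P+R) = 132/169.

132/169


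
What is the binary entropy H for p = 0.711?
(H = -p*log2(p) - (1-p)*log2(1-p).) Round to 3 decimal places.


H = -0.711*log2(0.711) - 0.289*log2(0.289) = 0.867.

0.867


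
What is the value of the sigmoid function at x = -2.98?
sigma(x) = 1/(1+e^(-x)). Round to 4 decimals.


sigma(-2.98) = 1/(1+e^(2.98)) = 1/(1+19.687817) = 1/20.687817 = 0.0483.

0.0483


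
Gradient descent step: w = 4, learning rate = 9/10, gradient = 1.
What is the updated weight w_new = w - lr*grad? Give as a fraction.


w_new = 4 - 9/10 * 1 = 4 - 9/10 = 31/10.

31/10


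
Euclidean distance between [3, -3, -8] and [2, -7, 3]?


d = sqrt(sum of squared differences). (3-2)^2=1, (-3--7)^2=16, (-8-3)^2=121. Sum = 138.

sqrt(138)


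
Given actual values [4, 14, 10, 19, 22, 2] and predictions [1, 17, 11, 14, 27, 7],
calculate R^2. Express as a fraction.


Mean(y) = 71/6. SS_res = 94. SS_tot = 1925/6. R^2 = 1 - 94/(1925/6) = 1361/1925.

1361/1925


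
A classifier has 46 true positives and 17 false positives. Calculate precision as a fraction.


Precision = TP / (TP + FP) = 46 / 63 = 46/63.

46/63


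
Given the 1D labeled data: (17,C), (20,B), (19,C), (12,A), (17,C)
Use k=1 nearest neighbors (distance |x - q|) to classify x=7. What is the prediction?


Distances: |17-7|=10, |20-7|=13, |19-7|=12, |12-7|=5, |17-7|=10. 1 nearest: (12,A). Counts: {'A': 1}. Majority class: A.

A


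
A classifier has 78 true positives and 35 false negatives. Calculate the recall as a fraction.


Recall = TP / (TP + FN) = 78 / 113 = 78/113.

78/113


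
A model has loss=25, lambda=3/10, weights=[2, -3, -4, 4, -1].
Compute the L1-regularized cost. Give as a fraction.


L1 norm = sum(|w|) = 14. J = 25 + 3/10 * 14 = 146/5.

146/5


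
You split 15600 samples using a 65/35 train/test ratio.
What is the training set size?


Test set = 15600 * 35% = 5460. Training set = 15600 - 5460 = 10140.

10140


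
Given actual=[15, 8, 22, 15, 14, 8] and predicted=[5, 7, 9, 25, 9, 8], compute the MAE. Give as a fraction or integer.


MAE = (1/6) * (|15-5|=10 + |8-7|=1 + |22-9|=13 + |15-25|=10 + |14-9|=5 + |8-8|=0). Sum = 39. MAE = 13/2.

13/2


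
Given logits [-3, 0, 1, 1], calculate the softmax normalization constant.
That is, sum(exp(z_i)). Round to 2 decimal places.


Denom = e^-3=0.0498 + e^0=1.0000 + e^1=2.7183 + e^1=2.7183. Sum = 6.4864, which rounds to 6.49.

6.49


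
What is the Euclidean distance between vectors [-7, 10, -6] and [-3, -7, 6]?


d = sqrt(sum of squared differences). (-7--3)^2=16, (10--7)^2=289, (-6-6)^2=144. Sum = 449.

sqrt(449)


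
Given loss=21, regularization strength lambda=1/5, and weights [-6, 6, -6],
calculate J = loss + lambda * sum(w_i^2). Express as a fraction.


L2 sq norm = sum(w^2) = 108. J = 21 + 1/5 * 108 = 213/5.

213/5


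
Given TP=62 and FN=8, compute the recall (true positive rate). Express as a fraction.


Recall = TP / (TP + FN) = 62 / 70 = 31/35.

31/35


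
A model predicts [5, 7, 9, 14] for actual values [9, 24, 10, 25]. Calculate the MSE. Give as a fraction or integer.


MSE = (1/4) * ((9-5)^2=16 + (24-7)^2=289 + (10-9)^2=1 + (25-14)^2=121). Sum = 427. MSE = 427/4.

427/4


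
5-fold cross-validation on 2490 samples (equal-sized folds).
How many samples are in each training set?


Each validation fold has 2490/5 = 498 samples. Training set = 2490 - 498 = 1992.

1992


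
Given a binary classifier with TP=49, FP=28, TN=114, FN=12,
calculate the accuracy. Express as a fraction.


Accuracy = (TP + TN) / (TP + TN + FP + FN) = (49 + 114) / 203 = 163/203.

163/203


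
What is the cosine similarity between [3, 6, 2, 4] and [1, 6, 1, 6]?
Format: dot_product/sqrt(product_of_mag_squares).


dot = 65. |a|^2 = 65, |b|^2 = 74. cos = 65/sqrt(4810).

65/sqrt(4810)


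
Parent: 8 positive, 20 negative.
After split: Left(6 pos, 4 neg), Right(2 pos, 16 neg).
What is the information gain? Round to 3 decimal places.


H(parent) = 0.8631. H(left) = 0.9710, H(right) = 0.5033. Weighted = (10/28)*0.9710 + (18/28)*0.5033 = 0.6703. IG = 0.8631 - 0.6703 = 0.1928, which rounds to 0.193.

0.193


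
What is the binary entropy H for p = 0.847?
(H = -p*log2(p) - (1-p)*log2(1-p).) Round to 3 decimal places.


H = -0.847*log2(0.847) - 0.153*log2(0.153) = 0.617.

0.617


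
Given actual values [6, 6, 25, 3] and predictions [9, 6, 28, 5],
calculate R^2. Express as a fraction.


Mean(y) = 10. SS_res = 22. SS_tot = 306. R^2 = 1 - 22/(306) = 142/153.

142/153


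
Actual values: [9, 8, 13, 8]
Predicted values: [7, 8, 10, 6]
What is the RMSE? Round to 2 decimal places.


MSE = 4.2500. RMSE = sqrt(4.2500) = 2.06.

2.06


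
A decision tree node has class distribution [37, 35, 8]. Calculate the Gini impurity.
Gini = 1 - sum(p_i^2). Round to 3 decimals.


Total = 80. Proportions: 37/80, 35/80, 8/80. sum(p_i^2) = 0.4153. Gini = 1 - 0.4153 = 0.5847, which rounds to 0.585.

0.585


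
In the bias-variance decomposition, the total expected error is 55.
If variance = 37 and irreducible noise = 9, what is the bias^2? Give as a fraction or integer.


Total error = bias^2 + variance + irreducible noise. So bias^2 = 55 - 37 - 9 = 9.

9


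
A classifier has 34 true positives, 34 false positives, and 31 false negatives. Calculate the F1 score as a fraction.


Precision = 34/68 = 1/2. Recall = 34/65 = 34/65. F1 = 2*P*R/(P+R) = 68/133.

68/133


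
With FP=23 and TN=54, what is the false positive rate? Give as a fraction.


FPR = FP / (FP + TN) = 23 / 77 = 23/77.

23/77


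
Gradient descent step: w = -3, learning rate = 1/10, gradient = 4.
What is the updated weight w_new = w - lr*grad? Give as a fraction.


w_new = -3 - 1/10 * 4 = -3 - 2/5 = -17/5.

-17/5


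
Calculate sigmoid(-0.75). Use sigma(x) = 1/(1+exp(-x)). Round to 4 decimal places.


sigma(-0.75) = 1/(1+e^(0.75)) = 1/(1+2.117000) = 1/3.117000 = 0.3208.

0.3208


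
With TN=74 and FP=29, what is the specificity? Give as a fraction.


Specificity = TN / (TN + FP) = 74 / 103 = 74/103.

74/103


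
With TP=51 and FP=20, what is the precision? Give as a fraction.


Precision = TP / (TP + FP) = 51 / 71 = 51/71.

51/71


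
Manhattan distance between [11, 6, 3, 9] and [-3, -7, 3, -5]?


d = sum of absolute differences: |11--3|=14 + |6--7|=13 + |3-3|=0 + |9--5|=14 = 41.

41


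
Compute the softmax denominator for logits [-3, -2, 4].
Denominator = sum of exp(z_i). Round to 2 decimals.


Denom = e^-3=0.0498 + e^-2=0.1353 + e^4=54.5982. Sum = 54.7833, which rounds to 54.78.

54.78


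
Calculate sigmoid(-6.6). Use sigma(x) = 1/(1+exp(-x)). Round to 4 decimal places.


sigma(-6.6) = 1/(1+e^(6.6)) = 1/(1+735.095189) = 1/736.095189 = 0.0014.

0.0014


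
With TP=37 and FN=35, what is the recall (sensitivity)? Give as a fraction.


Recall = TP / (TP + FN) = 37 / 72 = 37/72.

37/72


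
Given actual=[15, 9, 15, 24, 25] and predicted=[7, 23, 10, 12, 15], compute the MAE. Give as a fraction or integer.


MAE = (1/5) * (|15-7|=8 + |9-23|=14 + |15-10|=5 + |24-12|=12 + |25-15|=10). Sum = 49. MAE = 49/5.

49/5


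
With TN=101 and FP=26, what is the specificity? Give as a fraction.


Specificity = TN / (TN + FP) = 101 / 127 = 101/127.

101/127


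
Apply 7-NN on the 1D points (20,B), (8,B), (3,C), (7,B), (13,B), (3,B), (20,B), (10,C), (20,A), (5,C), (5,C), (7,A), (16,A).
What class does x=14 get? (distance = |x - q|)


Distances: |20-14|=6, |8-14|=6, |3-14|=11, |7-14|=7, |13-14|=1, |3-14|=11, |20-14|=6, |10-14|=4, |20-14|=6, |5-14|=9, |5-14|=9, |7-14|=7, |16-14|=2. 7 nearest: (13,B), (16,A), (10,C), (20,A), (20,B), (8,B), (20,B). Counts: {'B': 4, 'A': 2, 'C': 1}. Majority class: B.

B


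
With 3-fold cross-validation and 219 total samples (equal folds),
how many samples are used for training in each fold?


Each validation fold has 219/3 = 73 samples. Training set = 219 - 73 = 146.

146


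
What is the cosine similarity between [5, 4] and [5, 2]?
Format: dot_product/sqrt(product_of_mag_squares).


dot = 33. |a|^2 = 41, |b|^2 = 29. cos = 33/sqrt(1189).

33/sqrt(1189)


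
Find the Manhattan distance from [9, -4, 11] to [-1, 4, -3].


d = sum of absolute differences: |9--1|=10 + |-4-4|=8 + |11--3|=14 = 32.

32


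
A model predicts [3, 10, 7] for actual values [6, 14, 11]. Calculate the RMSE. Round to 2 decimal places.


MSE = 13.6667. RMSE = sqrt(13.6667) = 3.70.

3.70


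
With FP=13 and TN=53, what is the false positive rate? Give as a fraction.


FPR = FP / (FP + TN) = 13 / 66 = 13/66.

13/66


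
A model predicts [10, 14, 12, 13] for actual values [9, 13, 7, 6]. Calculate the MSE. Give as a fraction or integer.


MSE = (1/4) * ((9-10)^2=1 + (13-14)^2=1 + (7-12)^2=25 + (6-13)^2=49). Sum = 76. MSE = 19.

19


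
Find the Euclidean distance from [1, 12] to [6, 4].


d = sqrt(sum of squared differences). (1-6)^2=25, (12-4)^2=64. Sum = 89.

sqrt(89)


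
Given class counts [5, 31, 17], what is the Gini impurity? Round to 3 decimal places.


Total = 53. Proportions: 5/53, 31/53, 17/53. sum(p_i^2) = 0.4539. Gini = 1 - 0.4539 = 0.5461, which rounds to 0.546.

0.546


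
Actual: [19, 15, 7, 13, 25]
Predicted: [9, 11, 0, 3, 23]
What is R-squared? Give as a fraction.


Mean(y) = 79/5. SS_res = 269. SS_tot = 904/5. R^2 = 1 - 269/(904/5) = -441/904.

-441/904


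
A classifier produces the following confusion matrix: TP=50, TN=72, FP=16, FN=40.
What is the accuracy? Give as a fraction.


Accuracy = (TP + TN) / (TP + TN + FP + FN) = (50 + 72) / 178 = 61/89.

61/89


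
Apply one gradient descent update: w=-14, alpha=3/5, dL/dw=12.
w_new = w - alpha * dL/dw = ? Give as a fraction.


w_new = -14 - 3/5 * 12 = -14 - 36/5 = -106/5.

-106/5


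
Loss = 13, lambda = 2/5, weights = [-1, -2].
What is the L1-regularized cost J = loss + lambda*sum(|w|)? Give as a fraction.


L1 norm = sum(|w|) = 3. J = 13 + 2/5 * 3 = 71/5.

71/5


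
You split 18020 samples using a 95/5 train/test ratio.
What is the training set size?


Test set = 18020 * 5% = 901. Training set = 18020 - 901 = 17119.

17119


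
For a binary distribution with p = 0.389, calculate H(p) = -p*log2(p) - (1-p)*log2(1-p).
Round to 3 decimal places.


H = -0.389*log2(0.389) - 0.611*log2(0.611) = 0.964.

0.964


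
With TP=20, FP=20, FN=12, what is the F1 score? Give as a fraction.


Precision = 20/40 = 1/2. Recall = 20/32 = 5/8. F1 = 2*P*R/(P+R) = 5/9.

5/9


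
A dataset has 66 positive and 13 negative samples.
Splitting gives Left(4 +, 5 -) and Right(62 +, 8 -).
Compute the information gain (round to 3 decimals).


H(parent) = 0.6451. H(left) = 0.9911, H(right) = 0.5127. Weighted = (9/79)*0.9911 + (70/79)*0.5127 = 0.5672. IG = 0.6451 - 0.5672 = 0.0779, which rounds to 0.078.

0.078


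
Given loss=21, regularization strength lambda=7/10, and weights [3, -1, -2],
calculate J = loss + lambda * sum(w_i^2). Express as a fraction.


L2 sq norm = sum(w^2) = 14. J = 21 + 7/10 * 14 = 154/5.

154/5


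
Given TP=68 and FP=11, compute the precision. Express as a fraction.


Precision = TP / (TP + FP) = 68 / 79 = 68/79.

68/79


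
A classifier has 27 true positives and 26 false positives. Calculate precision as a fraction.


Precision = TP / (TP + FP) = 27 / 53 = 27/53.

27/53


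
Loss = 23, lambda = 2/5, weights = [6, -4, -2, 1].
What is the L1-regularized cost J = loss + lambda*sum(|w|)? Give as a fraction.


L1 norm = sum(|w|) = 13. J = 23 + 2/5 * 13 = 141/5.

141/5


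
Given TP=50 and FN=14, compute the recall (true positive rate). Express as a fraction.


Recall = TP / (TP + FN) = 50 / 64 = 25/32.

25/32


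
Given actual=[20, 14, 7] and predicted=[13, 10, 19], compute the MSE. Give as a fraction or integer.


MSE = (1/3) * ((20-13)^2=49 + (14-10)^2=16 + (7-19)^2=144). Sum = 209. MSE = 209/3.

209/3


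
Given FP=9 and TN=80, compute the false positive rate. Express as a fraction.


FPR = FP / (FP + TN) = 9 / 89 = 9/89.

9/89


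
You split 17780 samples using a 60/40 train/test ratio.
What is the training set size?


Test set = 17780 * 40% = 7112. Training set = 17780 - 7112 = 10668.

10668


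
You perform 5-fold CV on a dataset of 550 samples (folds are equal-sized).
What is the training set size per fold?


Each validation fold has 550/5 = 110 samples. Training set = 550 - 110 = 440.

440


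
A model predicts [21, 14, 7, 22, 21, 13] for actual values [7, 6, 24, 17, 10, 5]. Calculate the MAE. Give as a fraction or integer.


MAE = (1/6) * (|7-21|=14 + |6-14|=8 + |24-7|=17 + |17-22|=5 + |10-21|=11 + |5-13|=8). Sum = 63. MAE = 21/2.

21/2


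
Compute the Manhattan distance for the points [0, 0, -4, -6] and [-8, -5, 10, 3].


d = sum of absolute differences: |0--8|=8 + |0--5|=5 + |-4-10|=14 + |-6-3|=9 = 36.

36


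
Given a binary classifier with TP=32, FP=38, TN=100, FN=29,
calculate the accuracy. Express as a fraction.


Accuracy = (TP + TN) / (TP + TN + FP + FN) = (32 + 100) / 199 = 132/199.

132/199


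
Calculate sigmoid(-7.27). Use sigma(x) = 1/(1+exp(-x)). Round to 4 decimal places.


sigma(-7.27) = 1/(1+e^(7.27)) = 1/(1+1436.550453) = 1/1437.550453 = 0.0007.

0.0007


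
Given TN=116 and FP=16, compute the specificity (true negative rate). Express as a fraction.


Specificity = TN / (TN + FP) = 116 / 132 = 29/33.

29/33


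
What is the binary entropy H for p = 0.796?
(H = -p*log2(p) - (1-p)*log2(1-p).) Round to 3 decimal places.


H = -0.796*log2(0.796) - 0.204*log2(0.204) = 0.730.

0.730


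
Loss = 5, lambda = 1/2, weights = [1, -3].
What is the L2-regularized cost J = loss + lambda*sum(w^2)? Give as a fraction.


L2 sq norm = sum(w^2) = 10. J = 5 + 1/2 * 10 = 10.

10


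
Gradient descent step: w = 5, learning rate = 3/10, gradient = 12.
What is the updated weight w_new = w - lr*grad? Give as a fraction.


w_new = 5 - 3/10 * 12 = 5 - 18/5 = 7/5.

7/5


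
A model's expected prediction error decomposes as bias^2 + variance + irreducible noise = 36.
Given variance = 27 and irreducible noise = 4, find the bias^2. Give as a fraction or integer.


Total error = bias^2 + variance + irreducible noise. So bias^2 = 36 - 27 - 4 = 5.

5


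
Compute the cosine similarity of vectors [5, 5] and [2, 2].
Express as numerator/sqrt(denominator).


dot = 20. |a|^2 = 50, |b|^2 = 8. cos = 20/sqrt(400).

20/sqrt(400)


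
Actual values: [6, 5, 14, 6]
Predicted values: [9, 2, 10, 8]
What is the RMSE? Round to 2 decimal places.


MSE = 9.5000. RMSE = sqrt(9.5000) = 3.08.

3.08


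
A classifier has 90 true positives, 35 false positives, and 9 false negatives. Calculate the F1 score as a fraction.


Precision = 90/125 = 18/25. Recall = 90/99 = 10/11. F1 = 2*P*R/(P+R) = 45/56.

45/56


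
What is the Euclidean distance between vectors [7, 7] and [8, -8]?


d = sqrt(sum of squared differences). (7-8)^2=1, (7--8)^2=225. Sum = 226.

sqrt(226)


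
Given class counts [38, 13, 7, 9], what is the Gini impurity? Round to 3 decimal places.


Total = 67. Proportions: 38/67, 13/67, 7/67, 9/67. sum(p_i^2) = 0.3883. Gini = 1 - 0.3883 = 0.6117, which rounds to 0.612.

0.612


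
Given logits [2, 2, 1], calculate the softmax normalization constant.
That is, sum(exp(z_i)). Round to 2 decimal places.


Denom = e^2=7.3891 + e^2=7.3891 + e^1=2.7183. Sum = 17.4965, which rounds to 17.50.

17.50


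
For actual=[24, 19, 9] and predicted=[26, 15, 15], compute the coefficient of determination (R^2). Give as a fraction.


Mean(y) = 52/3. SS_res = 56. SS_tot = 350/3. R^2 = 1 - 56/(350/3) = 13/25.

13/25


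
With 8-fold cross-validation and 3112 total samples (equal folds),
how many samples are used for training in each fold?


Each validation fold has 3112/8 = 389 samples. Training set = 3112 - 389 = 2723.

2723


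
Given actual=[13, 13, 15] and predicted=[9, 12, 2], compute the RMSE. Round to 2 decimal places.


MSE = 62.0000. RMSE = sqrt(62.0000) = 7.87.

7.87


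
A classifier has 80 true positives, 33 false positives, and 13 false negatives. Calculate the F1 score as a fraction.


Precision = 80/113 = 80/113. Recall = 80/93 = 80/93. F1 = 2*P*R/(P+R) = 80/103.

80/103


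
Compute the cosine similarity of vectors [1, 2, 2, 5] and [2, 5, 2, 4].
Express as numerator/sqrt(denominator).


dot = 36. |a|^2 = 34, |b|^2 = 49. cos = 36/sqrt(1666).

36/sqrt(1666)


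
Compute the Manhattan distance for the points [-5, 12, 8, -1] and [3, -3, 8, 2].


d = sum of absolute differences: |-5-3|=8 + |12--3|=15 + |8-8|=0 + |-1-2|=3 = 26.

26


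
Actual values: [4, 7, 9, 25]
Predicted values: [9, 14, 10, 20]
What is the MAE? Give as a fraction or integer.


MAE = (1/4) * (|4-9|=5 + |7-14|=7 + |9-10|=1 + |25-20|=5). Sum = 18. MAE = 9/2.

9/2


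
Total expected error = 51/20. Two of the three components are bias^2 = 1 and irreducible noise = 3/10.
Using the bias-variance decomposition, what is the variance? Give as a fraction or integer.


Total error = bias^2 + variance + irreducible noise. So variance = 51/20 - 1 - 3/10 = 5/4.

5/4


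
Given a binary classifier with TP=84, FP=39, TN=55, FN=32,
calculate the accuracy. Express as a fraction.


Accuracy = (TP + TN) / (TP + TN + FP + FN) = (84 + 55) / 210 = 139/210.

139/210


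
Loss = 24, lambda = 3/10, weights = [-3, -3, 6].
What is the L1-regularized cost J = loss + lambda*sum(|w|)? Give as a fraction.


L1 norm = sum(|w|) = 12. J = 24 + 3/10 * 12 = 138/5.

138/5


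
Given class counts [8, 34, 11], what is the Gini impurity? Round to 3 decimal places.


Total = 53. Proportions: 8/53, 34/53, 11/53. sum(p_i^2) = 0.4774. Gini = 1 - 0.4774 = 0.5226, which rounds to 0.523.

0.523


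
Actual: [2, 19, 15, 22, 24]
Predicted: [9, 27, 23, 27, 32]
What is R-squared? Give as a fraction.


Mean(y) = 82/5. SS_res = 266. SS_tot = 1526/5. R^2 = 1 - 266/(1526/5) = 14/109.

14/109


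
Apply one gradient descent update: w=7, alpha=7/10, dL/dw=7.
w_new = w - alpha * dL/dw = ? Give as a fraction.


w_new = 7 - 7/10 * 7 = 7 - 49/10 = 21/10.

21/10


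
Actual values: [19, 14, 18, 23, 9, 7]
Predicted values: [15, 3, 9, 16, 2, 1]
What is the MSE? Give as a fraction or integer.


MSE = (1/6) * ((19-15)^2=16 + (14-3)^2=121 + (18-9)^2=81 + (23-16)^2=49 + (9-2)^2=49 + (7-1)^2=36). Sum = 352. MSE = 176/3.

176/3


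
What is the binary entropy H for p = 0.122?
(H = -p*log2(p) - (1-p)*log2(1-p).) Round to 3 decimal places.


H = -0.122*log2(0.122) - 0.878*log2(0.878) = 0.535.

0.535


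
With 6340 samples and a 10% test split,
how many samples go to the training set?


Test set = 6340 * 10% = 634. Training set = 6340 - 634 = 5706.

5706


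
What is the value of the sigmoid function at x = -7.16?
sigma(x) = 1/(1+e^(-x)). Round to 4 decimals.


sigma(-7.16) = 1/(1+e^(7.16)) = 1/(1+1286.910933) = 1/1287.910933 = 0.0008.

0.0008


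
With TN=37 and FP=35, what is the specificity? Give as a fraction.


Specificity = TN / (TN + FP) = 37 / 72 = 37/72.

37/72


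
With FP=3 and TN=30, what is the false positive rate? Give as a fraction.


FPR = FP / (FP + TN) = 3 / 33 = 1/11.

1/11


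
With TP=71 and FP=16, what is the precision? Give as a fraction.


Precision = TP / (TP + FP) = 71 / 87 = 71/87.

71/87


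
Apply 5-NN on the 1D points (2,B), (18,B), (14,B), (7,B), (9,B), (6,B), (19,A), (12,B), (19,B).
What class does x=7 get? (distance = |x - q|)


Distances: |2-7|=5, |18-7|=11, |14-7|=7, |7-7|=0, |9-7|=2, |6-7|=1, |19-7|=12, |12-7|=5, |19-7|=12. 5 nearest: (7,B), (6,B), (9,B), (2,B), (12,B). Counts: {'B': 5}. Majority class: B.

B


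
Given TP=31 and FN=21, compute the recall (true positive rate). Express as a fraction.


Recall = TP / (TP + FN) = 31 / 52 = 31/52.

31/52


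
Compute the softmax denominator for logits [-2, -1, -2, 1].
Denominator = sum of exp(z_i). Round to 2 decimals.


Denom = e^-2=0.1353 + e^-1=0.3679 + e^-2=0.1353 + e^1=2.7183. Sum = 3.3568, which rounds to 3.36.

3.36


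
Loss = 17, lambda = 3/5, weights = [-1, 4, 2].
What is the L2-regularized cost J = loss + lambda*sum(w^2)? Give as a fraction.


L2 sq norm = sum(w^2) = 21. J = 17 + 3/5 * 21 = 148/5.

148/5


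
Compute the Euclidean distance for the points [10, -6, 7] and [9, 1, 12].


d = sqrt(sum of squared differences). (10-9)^2=1, (-6-1)^2=49, (7-12)^2=25. Sum = 75.

sqrt(75)


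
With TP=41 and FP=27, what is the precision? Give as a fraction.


Precision = TP / (TP + FP) = 41 / 68 = 41/68.

41/68


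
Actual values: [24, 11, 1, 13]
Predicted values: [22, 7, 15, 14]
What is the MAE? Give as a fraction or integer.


MAE = (1/4) * (|24-22|=2 + |11-7|=4 + |1-15|=14 + |13-14|=1). Sum = 21. MAE = 21/4.

21/4


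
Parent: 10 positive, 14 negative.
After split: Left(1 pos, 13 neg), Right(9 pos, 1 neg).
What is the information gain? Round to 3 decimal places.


H(parent) = 0.9799. H(left) = 0.3712, H(right) = 0.4690. Weighted = (14/24)*0.3712 + (10/24)*0.4690 = 0.4120. IG = 0.9799 - 0.4120 = 0.5679, which rounds to 0.568.

0.568


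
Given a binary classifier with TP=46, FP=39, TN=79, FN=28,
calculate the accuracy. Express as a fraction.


Accuracy = (TP + TN) / (TP + TN + FP + FN) = (46 + 79) / 192 = 125/192.

125/192


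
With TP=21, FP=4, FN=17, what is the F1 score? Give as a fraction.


Precision = 21/25 = 21/25. Recall = 21/38 = 21/38. F1 = 2*P*R/(P+R) = 2/3.

2/3


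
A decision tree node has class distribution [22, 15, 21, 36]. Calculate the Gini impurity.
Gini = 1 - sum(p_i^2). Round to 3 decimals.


Total = 94. Proportions: 22/94, 15/94, 21/94, 36/94. sum(p_i^2) = 0.2768. Gini = 1 - 0.2768 = 0.7232, which rounds to 0.723.

0.723


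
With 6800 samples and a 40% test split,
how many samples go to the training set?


Test set = 6800 * 40% = 2720. Training set = 6800 - 2720 = 4080.

4080


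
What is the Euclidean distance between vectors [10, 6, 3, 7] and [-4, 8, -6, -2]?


d = sqrt(sum of squared differences). (10--4)^2=196, (6-8)^2=4, (3--6)^2=81, (7--2)^2=81. Sum = 362.

sqrt(362)


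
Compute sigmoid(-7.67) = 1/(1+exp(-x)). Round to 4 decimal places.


sigma(-7.67) = 1/(1+e^(7.67)) = 1/(1+2143.081445) = 1/2144.081445 = 0.0005.

0.0005


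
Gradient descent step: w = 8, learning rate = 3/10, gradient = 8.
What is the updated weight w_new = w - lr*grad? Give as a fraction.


w_new = 8 - 3/10 * 8 = 8 - 12/5 = 28/5.

28/5


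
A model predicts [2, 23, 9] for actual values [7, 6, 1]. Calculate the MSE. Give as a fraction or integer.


MSE = (1/3) * ((7-2)^2=25 + (6-23)^2=289 + (1-9)^2=64). Sum = 378. MSE = 126.

126


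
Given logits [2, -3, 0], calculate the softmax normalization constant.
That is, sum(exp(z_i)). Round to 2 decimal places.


Denom = e^2=7.3891 + e^-3=0.0498 + e^0=1.0000. Sum = 8.4389, which rounds to 8.44.

8.44


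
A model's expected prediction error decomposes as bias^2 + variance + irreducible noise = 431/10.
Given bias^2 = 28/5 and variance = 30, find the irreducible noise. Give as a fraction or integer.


Total error = bias^2 + variance + irreducible noise. So irreducible noise = 431/10 - 28/5 - 30 = 15/2.

15/2


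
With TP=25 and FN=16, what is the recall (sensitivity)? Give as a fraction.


Recall = TP / (TP + FN) = 25 / 41 = 25/41.

25/41


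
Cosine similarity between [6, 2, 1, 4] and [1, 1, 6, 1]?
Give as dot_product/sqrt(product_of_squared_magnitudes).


dot = 18. |a|^2 = 57, |b|^2 = 39. cos = 18/sqrt(2223).

18/sqrt(2223)


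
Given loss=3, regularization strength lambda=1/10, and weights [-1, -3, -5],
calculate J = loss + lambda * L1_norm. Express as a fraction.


L1 norm = sum(|w|) = 9. J = 3 + 1/10 * 9 = 39/10.

39/10


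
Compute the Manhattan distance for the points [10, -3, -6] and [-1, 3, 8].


d = sum of absolute differences: |10--1|=11 + |-3-3|=6 + |-6-8|=14 = 31.

31


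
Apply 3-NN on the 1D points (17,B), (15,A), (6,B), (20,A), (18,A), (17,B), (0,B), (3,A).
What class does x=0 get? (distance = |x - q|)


Distances: |17-0|=17, |15-0|=15, |6-0|=6, |20-0|=20, |18-0|=18, |17-0|=17, |0-0|=0, |3-0|=3. 3 nearest: (0,B), (3,A), (6,B). Counts: {'B': 2, 'A': 1}. Majority class: B.

B


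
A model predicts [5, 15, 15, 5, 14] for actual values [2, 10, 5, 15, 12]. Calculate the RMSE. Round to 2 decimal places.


MSE = 47.6000. RMSE = sqrt(47.6000) = 6.90.

6.90


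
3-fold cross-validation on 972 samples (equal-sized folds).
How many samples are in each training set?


Each validation fold has 972/3 = 324 samples. Training set = 972 - 324 = 648.

648


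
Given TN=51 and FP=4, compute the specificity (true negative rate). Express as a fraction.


Specificity = TN / (TN + FP) = 51 / 55 = 51/55.

51/55


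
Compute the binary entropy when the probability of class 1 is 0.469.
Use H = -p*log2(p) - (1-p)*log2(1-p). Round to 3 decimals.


H = -0.469*log2(0.469) - 0.531*log2(0.531) = 0.997.

0.997


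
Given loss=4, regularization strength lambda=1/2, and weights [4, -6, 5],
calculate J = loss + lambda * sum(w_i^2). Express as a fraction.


L2 sq norm = sum(w^2) = 77. J = 4 + 1/2 * 77 = 85/2.

85/2


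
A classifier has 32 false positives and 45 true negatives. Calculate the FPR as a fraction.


FPR = FP / (FP + TN) = 32 / 77 = 32/77.

32/77


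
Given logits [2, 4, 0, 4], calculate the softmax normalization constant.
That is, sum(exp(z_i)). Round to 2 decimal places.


Denom = e^2=7.3891 + e^4=54.5982 + e^0=1.0000 + e^4=54.5982. Sum = 117.5855, which rounds to 117.59.

117.59


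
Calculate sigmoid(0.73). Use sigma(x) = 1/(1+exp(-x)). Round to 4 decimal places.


sigma(0.73) = 1/(1+e^(-0.73)) = 1/(1+0.481909) = 1/1.481909 = 0.6748.

0.6748


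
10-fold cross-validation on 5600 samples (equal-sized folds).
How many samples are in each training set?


Each validation fold has 5600/10 = 560 samples. Training set = 5600 - 560 = 5040.

5040


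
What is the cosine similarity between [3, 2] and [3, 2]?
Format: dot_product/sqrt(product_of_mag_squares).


dot = 13. |a|^2 = 13, |b|^2 = 13. cos = 13/sqrt(169).

13/sqrt(169)


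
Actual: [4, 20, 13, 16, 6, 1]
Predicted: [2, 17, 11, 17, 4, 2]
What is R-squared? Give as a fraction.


Mean(y) = 10. SS_res = 23. SS_tot = 278. R^2 = 1 - 23/(278) = 255/278.

255/278


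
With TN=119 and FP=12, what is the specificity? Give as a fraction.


Specificity = TN / (TN + FP) = 119 / 131 = 119/131.

119/131


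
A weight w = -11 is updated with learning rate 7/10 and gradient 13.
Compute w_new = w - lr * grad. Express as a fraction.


w_new = -11 - 7/10 * 13 = -11 - 91/10 = -201/10.

-201/10


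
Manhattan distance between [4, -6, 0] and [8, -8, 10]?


d = sum of absolute differences: |4-8|=4 + |-6--8|=2 + |0-10|=10 = 16.

16


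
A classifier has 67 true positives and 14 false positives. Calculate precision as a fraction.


Precision = TP / (TP + FP) = 67 / 81 = 67/81.

67/81


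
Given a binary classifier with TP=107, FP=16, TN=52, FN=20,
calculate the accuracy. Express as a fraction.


Accuracy = (TP + TN) / (TP + TN + FP + FN) = (107 + 52) / 195 = 53/65.

53/65


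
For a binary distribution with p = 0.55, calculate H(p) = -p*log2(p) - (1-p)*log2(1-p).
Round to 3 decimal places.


H = -0.55*log2(0.55) - 0.45*log2(0.45) = 0.993.

0.993


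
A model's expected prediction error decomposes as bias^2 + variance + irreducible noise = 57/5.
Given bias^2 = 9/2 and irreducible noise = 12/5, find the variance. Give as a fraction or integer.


Total error = bias^2 + variance + irreducible noise. So variance = 57/5 - 9/2 - 12/5 = 9/2.

9/2


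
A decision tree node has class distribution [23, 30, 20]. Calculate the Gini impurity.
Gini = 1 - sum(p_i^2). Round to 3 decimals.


Total = 73. Proportions: 23/73, 30/73, 20/73. sum(p_i^2) = 0.3432. Gini = 1 - 0.3432 = 0.6568, which rounds to 0.657.

0.657


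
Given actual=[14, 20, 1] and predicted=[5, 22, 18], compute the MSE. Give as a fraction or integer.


MSE = (1/3) * ((14-5)^2=81 + (20-22)^2=4 + (1-18)^2=289). Sum = 374. MSE = 374/3.

374/3


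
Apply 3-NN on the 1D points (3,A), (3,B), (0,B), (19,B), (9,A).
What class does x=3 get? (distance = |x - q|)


Distances: |3-3|=0, |3-3|=0, |0-3|=3, |19-3|=16, |9-3|=6. 3 nearest: (3,A), (3,B), (0,B). Counts: {'A': 1, 'B': 2}. Majority class: B.

B


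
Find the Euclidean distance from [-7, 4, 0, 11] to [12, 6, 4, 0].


d = sqrt(sum of squared differences). (-7-12)^2=361, (4-6)^2=4, (0-4)^2=16, (11-0)^2=121. Sum = 502.

sqrt(502)


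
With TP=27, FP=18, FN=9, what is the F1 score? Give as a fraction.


Precision = 27/45 = 3/5. Recall = 27/36 = 3/4. F1 = 2*P*R/(P+R) = 2/3.

2/3


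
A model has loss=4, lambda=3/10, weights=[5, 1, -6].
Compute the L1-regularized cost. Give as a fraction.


L1 norm = sum(|w|) = 12. J = 4 + 3/10 * 12 = 38/5.

38/5


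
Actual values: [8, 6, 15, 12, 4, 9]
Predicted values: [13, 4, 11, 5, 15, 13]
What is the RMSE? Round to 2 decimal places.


MSE = 38.5000. RMSE = sqrt(38.5000) = 6.20.

6.20


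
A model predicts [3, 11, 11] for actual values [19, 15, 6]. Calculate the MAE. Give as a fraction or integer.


MAE = (1/3) * (|19-3|=16 + |15-11|=4 + |6-11|=5). Sum = 25. MAE = 25/3.

25/3


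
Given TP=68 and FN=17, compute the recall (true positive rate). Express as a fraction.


Recall = TP / (TP + FN) = 68 / 85 = 4/5.

4/5


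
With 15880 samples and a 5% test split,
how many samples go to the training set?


Test set = 15880 * 5% = 794. Training set = 15880 - 794 = 15086.

15086


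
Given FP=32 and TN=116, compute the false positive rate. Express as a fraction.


FPR = FP / (FP + TN) = 32 / 148 = 8/37.

8/37


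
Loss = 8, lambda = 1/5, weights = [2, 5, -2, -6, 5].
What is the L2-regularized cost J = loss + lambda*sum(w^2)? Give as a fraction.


L2 sq norm = sum(w^2) = 94. J = 8 + 1/5 * 94 = 134/5.

134/5


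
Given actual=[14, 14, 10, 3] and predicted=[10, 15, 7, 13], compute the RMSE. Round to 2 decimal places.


MSE = 31.5000. RMSE = sqrt(31.5000) = 5.61.

5.61


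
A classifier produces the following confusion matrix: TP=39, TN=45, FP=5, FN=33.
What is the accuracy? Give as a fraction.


Accuracy = (TP + TN) / (TP + TN + FP + FN) = (39 + 45) / 122 = 42/61.

42/61


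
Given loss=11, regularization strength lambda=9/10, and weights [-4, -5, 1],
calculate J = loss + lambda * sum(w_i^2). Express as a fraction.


L2 sq norm = sum(w^2) = 42. J = 11 + 9/10 * 42 = 244/5.

244/5


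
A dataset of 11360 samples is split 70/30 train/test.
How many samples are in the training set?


Test set = 11360 * 30% = 3408. Training set = 11360 - 3408 = 7952.

7952


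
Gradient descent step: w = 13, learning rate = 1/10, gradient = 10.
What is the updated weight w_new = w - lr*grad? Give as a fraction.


w_new = 13 - 1/10 * 10 = 13 - 1 = 12.

12
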